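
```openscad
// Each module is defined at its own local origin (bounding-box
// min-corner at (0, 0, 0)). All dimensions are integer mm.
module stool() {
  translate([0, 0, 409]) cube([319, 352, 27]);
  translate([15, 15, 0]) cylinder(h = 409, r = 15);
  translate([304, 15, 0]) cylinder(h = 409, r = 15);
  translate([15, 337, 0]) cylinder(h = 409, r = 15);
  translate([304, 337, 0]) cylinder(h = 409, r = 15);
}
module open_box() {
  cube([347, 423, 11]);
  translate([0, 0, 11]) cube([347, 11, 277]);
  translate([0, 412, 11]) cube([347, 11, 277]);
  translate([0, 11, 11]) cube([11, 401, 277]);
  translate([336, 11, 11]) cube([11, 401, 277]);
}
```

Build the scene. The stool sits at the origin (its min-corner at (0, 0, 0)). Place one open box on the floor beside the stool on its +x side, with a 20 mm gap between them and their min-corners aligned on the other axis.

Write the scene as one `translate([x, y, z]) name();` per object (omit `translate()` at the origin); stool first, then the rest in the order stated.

stool();
translate([339, 0, 0]) open_box();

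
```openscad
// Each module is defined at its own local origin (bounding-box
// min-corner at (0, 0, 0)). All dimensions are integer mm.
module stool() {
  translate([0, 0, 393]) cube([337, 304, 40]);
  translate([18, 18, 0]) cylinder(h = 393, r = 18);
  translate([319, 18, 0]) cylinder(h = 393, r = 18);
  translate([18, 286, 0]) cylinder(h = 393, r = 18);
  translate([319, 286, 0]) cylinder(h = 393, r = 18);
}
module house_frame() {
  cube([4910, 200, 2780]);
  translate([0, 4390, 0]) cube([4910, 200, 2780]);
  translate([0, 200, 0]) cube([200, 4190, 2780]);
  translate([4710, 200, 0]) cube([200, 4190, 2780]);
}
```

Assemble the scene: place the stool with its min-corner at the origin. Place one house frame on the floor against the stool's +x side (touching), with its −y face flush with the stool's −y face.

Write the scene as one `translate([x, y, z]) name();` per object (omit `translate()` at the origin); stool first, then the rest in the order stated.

stool();
translate([337, 0, 0]) house_frame();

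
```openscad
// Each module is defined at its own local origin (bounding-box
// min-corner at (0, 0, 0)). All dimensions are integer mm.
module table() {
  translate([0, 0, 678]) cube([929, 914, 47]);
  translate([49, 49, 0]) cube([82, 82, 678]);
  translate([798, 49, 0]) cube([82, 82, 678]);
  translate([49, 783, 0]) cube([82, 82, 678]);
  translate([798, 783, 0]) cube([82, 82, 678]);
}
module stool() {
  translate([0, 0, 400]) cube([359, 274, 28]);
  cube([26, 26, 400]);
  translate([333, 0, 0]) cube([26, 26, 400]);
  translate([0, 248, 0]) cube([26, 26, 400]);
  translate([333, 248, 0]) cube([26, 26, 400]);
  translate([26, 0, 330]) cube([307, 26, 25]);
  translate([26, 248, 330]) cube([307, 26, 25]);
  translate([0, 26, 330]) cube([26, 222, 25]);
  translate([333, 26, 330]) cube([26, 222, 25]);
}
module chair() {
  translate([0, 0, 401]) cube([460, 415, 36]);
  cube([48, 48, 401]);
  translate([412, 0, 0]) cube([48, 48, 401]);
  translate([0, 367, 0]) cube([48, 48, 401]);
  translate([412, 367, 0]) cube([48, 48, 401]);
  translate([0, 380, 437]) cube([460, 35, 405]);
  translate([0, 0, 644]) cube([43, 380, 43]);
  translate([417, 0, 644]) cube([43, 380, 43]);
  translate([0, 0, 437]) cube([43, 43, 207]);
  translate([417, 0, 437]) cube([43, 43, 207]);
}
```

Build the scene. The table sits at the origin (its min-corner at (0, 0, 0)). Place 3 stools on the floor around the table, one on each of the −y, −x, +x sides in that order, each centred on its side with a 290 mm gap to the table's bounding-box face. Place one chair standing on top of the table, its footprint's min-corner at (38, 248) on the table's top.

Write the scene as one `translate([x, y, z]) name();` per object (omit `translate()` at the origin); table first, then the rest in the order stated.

table();
translate([285, -564, 0]) stool();
translate([-649, 320, 0]) stool();
translate([1219, 320, 0]) stool();
translate([38, 248, 725]) chair();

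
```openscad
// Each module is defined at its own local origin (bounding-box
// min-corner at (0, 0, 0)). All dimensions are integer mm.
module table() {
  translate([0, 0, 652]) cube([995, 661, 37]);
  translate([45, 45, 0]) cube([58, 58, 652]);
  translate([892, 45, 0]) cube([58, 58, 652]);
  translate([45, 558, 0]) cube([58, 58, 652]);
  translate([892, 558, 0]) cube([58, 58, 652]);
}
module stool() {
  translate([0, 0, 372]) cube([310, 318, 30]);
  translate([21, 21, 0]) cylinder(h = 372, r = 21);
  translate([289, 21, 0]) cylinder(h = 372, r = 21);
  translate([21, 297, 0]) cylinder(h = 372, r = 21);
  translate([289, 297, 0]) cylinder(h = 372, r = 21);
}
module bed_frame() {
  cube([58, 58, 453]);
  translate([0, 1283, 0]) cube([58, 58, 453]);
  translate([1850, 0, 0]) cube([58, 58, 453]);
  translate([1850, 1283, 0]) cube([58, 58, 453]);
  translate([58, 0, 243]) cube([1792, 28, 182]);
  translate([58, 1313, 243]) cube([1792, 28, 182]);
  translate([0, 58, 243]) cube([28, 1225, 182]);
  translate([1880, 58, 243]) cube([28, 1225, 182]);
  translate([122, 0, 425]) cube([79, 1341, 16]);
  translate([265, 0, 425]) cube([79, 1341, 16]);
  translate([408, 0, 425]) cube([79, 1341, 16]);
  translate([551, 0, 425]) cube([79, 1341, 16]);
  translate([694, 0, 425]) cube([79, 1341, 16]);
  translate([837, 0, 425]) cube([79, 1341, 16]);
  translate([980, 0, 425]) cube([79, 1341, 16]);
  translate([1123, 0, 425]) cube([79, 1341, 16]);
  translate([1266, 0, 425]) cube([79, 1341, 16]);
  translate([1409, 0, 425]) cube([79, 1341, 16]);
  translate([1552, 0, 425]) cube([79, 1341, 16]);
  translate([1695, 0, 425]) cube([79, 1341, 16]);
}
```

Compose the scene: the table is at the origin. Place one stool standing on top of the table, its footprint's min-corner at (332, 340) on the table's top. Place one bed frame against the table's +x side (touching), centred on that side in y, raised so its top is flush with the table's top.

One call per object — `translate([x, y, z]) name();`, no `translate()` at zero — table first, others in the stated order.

table();
translate([332, 340, 689]) stool();
translate([995, -340, 236]) bed_frame();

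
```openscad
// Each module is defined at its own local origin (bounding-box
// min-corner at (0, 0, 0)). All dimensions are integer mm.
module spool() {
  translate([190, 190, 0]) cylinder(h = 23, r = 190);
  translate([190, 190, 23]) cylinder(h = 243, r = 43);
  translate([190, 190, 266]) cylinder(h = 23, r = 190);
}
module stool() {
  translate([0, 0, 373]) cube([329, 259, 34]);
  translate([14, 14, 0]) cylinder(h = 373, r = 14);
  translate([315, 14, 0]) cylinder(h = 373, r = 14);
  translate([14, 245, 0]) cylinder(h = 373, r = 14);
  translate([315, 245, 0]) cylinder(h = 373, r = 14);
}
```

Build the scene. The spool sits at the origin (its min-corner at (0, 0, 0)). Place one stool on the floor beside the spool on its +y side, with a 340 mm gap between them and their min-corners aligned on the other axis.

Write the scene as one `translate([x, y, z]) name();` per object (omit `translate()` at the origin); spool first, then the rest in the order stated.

spool();
translate([0, 720, 0]) stool();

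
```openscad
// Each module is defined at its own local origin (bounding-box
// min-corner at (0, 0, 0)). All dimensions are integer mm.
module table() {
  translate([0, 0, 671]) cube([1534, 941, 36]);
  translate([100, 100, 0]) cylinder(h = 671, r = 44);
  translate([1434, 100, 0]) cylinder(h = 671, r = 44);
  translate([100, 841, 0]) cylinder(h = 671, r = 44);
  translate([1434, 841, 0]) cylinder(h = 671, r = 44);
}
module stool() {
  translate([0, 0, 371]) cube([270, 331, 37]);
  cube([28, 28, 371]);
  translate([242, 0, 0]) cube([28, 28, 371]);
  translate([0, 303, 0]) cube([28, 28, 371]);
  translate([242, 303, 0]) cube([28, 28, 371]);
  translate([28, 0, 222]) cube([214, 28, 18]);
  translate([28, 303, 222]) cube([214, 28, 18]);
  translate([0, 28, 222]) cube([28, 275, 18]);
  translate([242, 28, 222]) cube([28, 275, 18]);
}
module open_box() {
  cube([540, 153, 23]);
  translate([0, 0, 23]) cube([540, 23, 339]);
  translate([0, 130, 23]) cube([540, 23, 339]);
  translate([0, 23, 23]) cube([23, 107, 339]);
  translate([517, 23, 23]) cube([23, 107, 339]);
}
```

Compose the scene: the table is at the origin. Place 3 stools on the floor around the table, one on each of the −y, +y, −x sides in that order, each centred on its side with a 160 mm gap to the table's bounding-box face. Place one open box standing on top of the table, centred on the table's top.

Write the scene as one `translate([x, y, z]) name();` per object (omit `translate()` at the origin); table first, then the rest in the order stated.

table();
translate([632, -491, 0]) stool();
translate([632, 1101, 0]) stool();
translate([-430, 305, 0]) stool();
translate([497, 394, 707]) open_box();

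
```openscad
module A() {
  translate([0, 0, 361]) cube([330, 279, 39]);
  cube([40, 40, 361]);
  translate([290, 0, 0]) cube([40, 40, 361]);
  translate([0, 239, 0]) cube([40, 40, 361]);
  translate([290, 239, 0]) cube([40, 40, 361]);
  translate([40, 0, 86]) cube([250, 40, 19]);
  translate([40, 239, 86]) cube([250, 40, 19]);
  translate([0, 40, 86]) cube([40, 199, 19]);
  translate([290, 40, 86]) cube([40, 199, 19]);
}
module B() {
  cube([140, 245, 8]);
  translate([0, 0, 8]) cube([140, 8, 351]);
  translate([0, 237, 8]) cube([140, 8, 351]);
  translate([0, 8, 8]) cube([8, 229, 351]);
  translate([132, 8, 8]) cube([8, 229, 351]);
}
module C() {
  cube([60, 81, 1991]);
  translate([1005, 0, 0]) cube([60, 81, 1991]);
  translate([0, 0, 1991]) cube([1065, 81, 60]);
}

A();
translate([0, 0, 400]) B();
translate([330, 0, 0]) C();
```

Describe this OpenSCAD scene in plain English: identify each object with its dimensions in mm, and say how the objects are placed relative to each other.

A is a simple wooden stool: a rectangular seat 330 mm (x) by 279 mm (y), 39 mm thick, top face at z = 400 mm, on four square legs, each 40×40 mm in cross-section. The legs rest on z = 0, each flush with a corner of the seat. Four stretchers, 40 mm wide and 19 mm tall, connect adjacent legs with their undersides at z = 86 mm, each running between the inner faces of the legs it joins and aligned with the legs' outer faces on the other axis.

B is an open storage box with external size 140×245×359 mm and wall thickness 8 mm (the base is also 8 mm thick). The base covers the whole footprint; the four walls stand on the base, with the y-facing walls full-width and the x-facing walls fitting between their inner faces.

C is a rectangular door frame: two vertical jambs of 60×81 mm section, 1991 mm tall, with a clear opening 945 mm wide between their inner faces. A header 60 mm tall and 81 mm deep lies on top of the jambs and spans the full outside width.

The open box is on top of the stool. The door frame is against the stool's +x side, with their −y faces flush.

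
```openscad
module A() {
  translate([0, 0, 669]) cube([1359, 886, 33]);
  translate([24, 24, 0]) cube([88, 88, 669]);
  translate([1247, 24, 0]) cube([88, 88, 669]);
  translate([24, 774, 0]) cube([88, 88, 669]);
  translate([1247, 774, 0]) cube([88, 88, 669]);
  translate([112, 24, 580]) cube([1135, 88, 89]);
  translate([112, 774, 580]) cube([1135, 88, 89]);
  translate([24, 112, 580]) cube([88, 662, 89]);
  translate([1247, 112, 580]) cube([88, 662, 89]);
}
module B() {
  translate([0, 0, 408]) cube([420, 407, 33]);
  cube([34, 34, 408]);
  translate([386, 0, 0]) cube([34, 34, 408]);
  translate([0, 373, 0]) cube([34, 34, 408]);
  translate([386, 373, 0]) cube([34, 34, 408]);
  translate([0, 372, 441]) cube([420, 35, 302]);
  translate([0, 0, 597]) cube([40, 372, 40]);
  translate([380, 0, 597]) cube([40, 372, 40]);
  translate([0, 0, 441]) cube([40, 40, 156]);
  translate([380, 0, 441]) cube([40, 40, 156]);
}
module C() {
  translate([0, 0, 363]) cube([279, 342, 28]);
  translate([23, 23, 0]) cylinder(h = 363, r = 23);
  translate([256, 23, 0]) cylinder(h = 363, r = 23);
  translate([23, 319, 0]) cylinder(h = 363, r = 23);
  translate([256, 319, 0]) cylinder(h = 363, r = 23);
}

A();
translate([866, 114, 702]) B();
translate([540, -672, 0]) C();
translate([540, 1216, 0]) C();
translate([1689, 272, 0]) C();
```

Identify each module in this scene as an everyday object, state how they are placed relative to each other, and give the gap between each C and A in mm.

Each stool's nearest face is 330 mm from the table's bounding box.

A is a table. B is a chair. C is a stool. The chair is on top of the table. Three stools sit around the table at the −y, +y, +x sides. The gap between each stool and the table is 330 mm.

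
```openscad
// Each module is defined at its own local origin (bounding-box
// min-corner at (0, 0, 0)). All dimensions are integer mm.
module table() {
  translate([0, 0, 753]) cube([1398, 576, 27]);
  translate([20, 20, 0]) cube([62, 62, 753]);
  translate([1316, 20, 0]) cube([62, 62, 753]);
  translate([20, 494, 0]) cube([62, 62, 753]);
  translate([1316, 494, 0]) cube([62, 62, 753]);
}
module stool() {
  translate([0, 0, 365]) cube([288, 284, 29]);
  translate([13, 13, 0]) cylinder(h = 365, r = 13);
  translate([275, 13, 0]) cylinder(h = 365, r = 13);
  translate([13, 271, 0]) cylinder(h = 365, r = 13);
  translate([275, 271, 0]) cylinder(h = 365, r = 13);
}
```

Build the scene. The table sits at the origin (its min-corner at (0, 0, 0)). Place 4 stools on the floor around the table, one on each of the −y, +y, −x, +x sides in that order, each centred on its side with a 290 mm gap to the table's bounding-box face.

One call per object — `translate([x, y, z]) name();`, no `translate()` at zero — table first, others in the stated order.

table();
translate([555, -574, 0]) stool();
translate([555, 866, 0]) stool();
translate([-578, 146, 0]) stool();
translate([1688, 146, 0]) stool();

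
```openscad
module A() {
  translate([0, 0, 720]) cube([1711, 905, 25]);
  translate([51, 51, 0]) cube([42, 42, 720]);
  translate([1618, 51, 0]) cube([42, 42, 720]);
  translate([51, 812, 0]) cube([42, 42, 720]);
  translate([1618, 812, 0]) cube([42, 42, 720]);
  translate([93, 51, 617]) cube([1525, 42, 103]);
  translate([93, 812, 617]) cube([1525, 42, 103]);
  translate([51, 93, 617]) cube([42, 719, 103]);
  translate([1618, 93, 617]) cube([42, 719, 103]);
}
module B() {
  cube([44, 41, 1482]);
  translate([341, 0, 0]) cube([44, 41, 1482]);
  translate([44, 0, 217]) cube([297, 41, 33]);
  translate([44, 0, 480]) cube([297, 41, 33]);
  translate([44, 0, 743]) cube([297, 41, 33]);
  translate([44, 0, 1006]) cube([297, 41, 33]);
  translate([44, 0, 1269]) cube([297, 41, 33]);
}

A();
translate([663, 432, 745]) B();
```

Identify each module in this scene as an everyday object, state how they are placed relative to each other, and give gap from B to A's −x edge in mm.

The ladder's min-x is at 663; the table's min-x is 0; gap = 663 mm.

A is a table. B is a ladder. The ladder is on top of the table, centred. The gap from the ladder to the table's −x edge is 663 mm.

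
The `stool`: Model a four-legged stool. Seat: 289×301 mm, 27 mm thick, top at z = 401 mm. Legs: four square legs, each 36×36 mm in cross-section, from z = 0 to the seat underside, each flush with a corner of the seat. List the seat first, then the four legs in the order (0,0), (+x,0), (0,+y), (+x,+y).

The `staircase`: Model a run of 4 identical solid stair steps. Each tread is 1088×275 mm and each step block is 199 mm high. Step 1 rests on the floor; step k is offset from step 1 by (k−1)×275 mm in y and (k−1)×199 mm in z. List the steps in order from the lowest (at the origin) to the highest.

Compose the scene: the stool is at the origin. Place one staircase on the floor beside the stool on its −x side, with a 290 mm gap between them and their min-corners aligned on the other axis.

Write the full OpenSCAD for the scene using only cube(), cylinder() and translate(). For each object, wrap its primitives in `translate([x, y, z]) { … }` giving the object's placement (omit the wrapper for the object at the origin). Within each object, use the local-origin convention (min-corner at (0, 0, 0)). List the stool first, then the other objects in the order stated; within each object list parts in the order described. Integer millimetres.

translate([0, 0, 374]) cube([289, 301, 27]);
cube([36, 36, 374]);
translate([253, 0, 0]) cube([36, 36, 374]);
translate([0, 265, 0]) cube([36, 36, 374]);
translate([253, 265, 0]) cube([36, 36, 374]);
translate([-1378, 0, 0]) {
  cube([1088, 275, 199]);
  translate([0, 275, 199]) cube([1088, 275, 199]);
  translate([0, 550, 398]) cube([1088, 275, 199]);
  translate([0, 825, 597]) cube([1088, 275, 199]);
}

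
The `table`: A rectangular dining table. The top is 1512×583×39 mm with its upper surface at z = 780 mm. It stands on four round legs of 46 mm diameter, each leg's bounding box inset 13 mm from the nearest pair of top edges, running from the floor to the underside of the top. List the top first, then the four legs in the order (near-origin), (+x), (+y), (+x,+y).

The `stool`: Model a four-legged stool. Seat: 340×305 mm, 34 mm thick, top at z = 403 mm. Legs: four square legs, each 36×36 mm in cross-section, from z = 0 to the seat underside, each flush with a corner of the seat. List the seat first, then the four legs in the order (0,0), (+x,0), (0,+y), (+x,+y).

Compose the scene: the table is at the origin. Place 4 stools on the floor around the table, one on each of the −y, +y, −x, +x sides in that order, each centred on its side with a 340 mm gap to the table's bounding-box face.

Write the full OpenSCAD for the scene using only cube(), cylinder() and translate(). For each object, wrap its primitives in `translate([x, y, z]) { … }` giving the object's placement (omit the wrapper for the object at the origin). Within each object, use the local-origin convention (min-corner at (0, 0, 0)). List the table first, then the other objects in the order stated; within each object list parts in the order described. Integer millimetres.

translate([0, 0, 741]) cube([1512, 583, 39]);
translate([36, 36, 0]) cylinder(h = 741, r = 23);
translate([1476, 36, 0]) cylinder(h = 741, r = 23);
translate([36, 547, 0]) cylinder(h = 741, r = 23);
translate([1476, 547, 0]) cylinder(h = 741, r = 23);
translate([586, -645, 0]) {
  translate([0, 0, 369]) cube([340, 305, 34]);
  cube([36, 36, 369]);
  translate([304, 0, 0]) cube([36, 36, 369]);
  translate([0, 269, 0]) cube([36, 36, 369]);
  translate([304, 269, 0]) cube([36, 36, 369]);
}
translate([586, 923, 0]) {
  translate([0, 0, 369]) cube([340, 305, 34]);
  cube([36, 36, 369]);
  translate([304, 0, 0]) cube([36, 36, 369]);
  translate([0, 269, 0]) cube([36, 36, 369]);
  translate([304, 269, 0]) cube([36, 36, 369]);
}
translate([-680, 139, 0]) {
  translate([0, 0, 369]) cube([340, 305, 34]);
  cube([36, 36, 369]);
  translate([304, 0, 0]) cube([36, 36, 369]);
  translate([0, 269, 0]) cube([36, 36, 369]);
  translate([304, 269, 0]) cube([36, 36, 369]);
}
translate([1852, 139, 0]) {
  translate([0, 0, 369]) cube([340, 305, 34]);
  cube([36, 36, 369]);
  translate([304, 0, 0]) cube([36, 36, 369]);
  translate([0, 269, 0]) cube([36, 36, 369]);
  translate([304, 269, 0]) cube([36, 36, 369]);
}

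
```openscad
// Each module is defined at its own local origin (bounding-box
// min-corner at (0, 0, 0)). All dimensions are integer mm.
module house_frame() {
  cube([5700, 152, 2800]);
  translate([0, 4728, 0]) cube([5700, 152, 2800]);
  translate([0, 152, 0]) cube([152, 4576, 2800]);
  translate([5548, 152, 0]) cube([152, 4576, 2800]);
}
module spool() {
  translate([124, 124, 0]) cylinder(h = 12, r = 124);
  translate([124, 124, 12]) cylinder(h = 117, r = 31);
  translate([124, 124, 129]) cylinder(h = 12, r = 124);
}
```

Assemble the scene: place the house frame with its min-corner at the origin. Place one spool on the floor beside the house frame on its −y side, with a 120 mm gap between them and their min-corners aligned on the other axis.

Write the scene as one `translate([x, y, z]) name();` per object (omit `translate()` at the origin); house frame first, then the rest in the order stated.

house_frame();
translate([0, -368, 0]) spool();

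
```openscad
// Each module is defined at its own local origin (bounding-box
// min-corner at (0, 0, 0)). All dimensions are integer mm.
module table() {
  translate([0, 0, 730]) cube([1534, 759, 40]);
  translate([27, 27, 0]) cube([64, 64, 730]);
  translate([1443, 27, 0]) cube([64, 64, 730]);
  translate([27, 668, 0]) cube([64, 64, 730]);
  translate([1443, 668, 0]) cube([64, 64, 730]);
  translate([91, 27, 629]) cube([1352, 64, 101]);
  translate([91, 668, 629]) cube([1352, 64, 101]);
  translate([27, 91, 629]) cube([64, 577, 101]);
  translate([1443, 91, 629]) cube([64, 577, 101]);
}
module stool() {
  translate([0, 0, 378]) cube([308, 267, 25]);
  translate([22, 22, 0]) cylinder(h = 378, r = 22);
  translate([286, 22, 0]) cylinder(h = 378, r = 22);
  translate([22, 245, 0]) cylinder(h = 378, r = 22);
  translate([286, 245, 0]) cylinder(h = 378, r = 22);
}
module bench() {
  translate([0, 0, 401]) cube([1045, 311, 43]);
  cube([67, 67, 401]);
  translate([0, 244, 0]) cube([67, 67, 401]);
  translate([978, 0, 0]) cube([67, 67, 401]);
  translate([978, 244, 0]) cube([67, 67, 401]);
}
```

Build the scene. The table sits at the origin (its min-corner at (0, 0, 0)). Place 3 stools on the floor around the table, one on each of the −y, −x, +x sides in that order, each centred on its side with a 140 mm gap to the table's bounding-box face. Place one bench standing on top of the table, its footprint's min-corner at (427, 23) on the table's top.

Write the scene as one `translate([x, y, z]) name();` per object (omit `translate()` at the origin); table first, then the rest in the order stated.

table();
translate([613, -407, 0]) stool();
translate([-448, 246, 0]) stool();
translate([1674, 246, 0]) stool();
translate([427, 23, 770]) bench();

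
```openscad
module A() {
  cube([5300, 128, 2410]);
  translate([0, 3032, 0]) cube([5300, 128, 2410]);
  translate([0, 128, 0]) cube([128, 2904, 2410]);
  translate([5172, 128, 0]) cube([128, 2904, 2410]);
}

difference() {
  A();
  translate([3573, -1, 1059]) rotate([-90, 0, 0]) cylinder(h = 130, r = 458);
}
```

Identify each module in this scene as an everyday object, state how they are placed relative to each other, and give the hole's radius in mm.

The subtracted cylinder has r = 458 mm.

A is a house frame. The house frame has a circular hole through its front wall. The hole's radius is 458 mm.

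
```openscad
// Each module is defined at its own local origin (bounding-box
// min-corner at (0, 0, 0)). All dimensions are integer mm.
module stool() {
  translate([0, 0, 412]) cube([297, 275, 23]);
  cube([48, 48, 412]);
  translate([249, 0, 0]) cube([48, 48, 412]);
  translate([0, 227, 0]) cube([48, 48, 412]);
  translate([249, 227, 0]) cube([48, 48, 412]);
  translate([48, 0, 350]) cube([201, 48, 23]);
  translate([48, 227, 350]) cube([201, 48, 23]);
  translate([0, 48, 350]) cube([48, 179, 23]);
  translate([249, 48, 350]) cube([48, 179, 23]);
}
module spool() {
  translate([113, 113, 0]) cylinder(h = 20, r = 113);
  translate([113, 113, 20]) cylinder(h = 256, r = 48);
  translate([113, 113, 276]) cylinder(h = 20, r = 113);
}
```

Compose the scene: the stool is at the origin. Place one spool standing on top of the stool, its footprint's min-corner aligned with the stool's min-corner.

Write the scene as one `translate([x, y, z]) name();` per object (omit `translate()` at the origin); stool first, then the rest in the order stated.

stool();
translate([0, 0, 435]) spool();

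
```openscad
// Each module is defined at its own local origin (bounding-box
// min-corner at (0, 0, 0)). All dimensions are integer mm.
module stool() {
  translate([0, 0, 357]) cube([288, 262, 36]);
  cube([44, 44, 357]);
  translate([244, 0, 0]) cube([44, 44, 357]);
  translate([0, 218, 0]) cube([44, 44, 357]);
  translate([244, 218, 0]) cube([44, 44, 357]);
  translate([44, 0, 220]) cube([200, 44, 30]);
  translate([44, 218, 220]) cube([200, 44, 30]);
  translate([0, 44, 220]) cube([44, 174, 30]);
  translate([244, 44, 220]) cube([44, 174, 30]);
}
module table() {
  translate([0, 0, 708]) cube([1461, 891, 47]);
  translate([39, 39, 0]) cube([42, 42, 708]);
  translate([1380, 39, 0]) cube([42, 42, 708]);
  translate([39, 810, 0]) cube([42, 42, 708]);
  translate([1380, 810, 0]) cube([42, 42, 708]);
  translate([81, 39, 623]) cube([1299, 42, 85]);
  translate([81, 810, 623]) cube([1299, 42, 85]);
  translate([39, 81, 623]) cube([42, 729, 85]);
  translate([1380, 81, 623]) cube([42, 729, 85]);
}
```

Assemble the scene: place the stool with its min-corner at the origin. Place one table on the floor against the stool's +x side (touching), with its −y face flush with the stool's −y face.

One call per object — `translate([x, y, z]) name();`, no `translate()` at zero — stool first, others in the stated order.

stool();
translate([288, 0, 0]) table();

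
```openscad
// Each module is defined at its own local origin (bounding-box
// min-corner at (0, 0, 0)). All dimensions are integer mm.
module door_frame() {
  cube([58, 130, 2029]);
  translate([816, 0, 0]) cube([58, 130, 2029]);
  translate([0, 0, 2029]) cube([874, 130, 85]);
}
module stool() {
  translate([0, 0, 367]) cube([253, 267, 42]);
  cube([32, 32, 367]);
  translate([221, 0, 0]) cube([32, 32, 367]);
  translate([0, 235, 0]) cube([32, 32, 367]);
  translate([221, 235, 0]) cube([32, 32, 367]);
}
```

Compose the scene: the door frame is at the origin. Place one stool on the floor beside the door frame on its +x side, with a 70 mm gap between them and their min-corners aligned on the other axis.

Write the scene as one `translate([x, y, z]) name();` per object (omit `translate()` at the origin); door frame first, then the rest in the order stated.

door_frame();
translate([944, 0, 0]) stool();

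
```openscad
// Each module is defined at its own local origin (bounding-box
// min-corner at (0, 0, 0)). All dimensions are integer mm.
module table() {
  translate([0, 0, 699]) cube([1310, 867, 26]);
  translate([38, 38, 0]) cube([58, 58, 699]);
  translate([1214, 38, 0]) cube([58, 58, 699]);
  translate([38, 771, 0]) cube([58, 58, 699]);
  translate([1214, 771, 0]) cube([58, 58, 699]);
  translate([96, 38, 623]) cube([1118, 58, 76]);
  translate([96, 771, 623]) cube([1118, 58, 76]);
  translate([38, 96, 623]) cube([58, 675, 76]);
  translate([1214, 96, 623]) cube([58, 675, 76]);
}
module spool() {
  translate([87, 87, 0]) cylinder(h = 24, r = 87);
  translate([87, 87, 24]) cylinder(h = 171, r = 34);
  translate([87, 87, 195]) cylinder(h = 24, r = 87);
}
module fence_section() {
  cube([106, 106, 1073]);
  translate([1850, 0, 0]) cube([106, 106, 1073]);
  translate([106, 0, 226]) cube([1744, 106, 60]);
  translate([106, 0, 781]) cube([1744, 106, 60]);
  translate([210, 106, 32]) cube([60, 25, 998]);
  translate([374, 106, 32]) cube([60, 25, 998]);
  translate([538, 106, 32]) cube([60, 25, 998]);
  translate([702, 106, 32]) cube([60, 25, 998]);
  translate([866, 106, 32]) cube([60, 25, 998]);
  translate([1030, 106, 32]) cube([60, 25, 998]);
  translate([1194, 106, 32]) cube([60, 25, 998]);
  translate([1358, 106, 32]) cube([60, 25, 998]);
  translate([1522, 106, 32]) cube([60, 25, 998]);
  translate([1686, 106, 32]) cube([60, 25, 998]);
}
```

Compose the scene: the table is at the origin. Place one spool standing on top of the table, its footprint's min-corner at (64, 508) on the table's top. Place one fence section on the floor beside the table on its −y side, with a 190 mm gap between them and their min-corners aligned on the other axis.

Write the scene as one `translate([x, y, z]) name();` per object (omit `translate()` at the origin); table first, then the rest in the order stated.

table();
translate([64, 508, 725]) spool();
translate([0, -321, 0]) fence_section();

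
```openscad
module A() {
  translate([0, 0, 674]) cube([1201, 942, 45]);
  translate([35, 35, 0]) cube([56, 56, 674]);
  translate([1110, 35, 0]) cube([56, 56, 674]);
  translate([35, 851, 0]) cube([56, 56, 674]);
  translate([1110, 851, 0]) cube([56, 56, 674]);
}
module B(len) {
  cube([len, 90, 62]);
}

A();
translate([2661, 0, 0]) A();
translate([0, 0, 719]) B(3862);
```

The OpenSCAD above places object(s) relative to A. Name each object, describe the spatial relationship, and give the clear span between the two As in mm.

A is a table. B is a beam. A beam spans the tops of two tables. The clear span between the two tables is 1460 mm.

Second table starts at x = 2661; first ends at x = 1201; clear span = 2661 − 1201 = 1460 mm.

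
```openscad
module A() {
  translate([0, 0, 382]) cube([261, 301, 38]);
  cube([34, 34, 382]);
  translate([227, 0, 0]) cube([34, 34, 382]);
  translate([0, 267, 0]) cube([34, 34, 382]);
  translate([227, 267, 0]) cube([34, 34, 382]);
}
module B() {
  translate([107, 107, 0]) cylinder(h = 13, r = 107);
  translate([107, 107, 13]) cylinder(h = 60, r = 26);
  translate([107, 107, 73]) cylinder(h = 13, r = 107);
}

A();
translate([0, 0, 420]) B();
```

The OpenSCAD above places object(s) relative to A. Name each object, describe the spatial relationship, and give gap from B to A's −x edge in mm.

The spool's min-x is at 0; the stool's min-x is 0; gap = 0 mm.

A is a stool. B is a spool. The spool is on top of the stool. The gap from the spool to the stool's −x edge is 0 mm.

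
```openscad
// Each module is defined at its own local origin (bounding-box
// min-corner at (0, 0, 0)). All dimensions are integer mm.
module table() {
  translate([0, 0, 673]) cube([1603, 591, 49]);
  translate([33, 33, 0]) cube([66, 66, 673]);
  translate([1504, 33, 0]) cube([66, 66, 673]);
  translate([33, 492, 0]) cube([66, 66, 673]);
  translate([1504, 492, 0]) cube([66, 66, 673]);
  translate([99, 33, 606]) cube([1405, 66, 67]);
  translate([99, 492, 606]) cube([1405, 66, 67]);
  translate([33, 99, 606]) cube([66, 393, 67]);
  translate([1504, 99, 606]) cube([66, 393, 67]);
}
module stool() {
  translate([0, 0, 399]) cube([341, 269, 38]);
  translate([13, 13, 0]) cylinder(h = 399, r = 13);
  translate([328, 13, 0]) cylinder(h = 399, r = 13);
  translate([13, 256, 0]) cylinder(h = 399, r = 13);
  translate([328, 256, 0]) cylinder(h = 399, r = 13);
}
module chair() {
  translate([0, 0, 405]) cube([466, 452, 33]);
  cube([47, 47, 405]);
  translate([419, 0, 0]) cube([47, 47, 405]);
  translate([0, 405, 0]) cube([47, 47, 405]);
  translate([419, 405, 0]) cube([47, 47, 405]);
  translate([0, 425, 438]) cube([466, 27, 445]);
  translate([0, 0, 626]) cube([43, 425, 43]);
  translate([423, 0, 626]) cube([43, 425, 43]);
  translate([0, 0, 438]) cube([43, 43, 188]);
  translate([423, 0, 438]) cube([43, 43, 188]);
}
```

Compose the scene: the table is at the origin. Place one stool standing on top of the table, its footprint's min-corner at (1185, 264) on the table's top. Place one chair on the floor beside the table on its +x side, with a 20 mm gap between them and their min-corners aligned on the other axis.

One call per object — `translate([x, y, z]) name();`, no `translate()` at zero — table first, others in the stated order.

table();
translate([1185, 264, 722]) stool();
translate([1623, 0, 0]) chair();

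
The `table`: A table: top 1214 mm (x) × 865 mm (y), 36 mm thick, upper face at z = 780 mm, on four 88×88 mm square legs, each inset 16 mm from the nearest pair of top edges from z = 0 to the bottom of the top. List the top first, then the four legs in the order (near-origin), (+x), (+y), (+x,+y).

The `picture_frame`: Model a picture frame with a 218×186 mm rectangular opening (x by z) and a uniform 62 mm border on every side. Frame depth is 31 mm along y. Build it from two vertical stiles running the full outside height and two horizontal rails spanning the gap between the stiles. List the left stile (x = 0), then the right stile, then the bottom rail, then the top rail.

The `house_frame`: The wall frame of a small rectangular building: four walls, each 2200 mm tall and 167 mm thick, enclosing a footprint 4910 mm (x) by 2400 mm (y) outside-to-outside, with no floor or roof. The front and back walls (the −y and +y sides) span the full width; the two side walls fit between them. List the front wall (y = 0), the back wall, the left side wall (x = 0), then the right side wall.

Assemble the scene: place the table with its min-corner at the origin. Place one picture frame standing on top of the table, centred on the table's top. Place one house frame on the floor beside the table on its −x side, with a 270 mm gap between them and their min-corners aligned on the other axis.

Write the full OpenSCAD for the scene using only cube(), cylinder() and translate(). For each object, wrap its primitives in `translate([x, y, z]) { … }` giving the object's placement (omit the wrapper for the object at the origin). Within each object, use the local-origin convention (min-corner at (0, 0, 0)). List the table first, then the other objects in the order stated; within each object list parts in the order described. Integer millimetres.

translate([0, 0, 744]) cube([1214, 865, 36]);
translate([16, 16, 0]) cube([88, 88, 744]);
translate([1110, 16, 0]) cube([88, 88, 744]);
translate([16, 761, 0]) cube([88, 88, 744]);
translate([1110, 761, 0]) cube([88, 88, 744]);
translate([436, 417, 780]) {
  cube([62, 31, 310]);
  translate([280, 0, 0]) cube([62, 31, 310]);
  translate([62, 0, 0]) cube([218, 31, 62]);
  translate([62, 0, 248]) cube([218, 31, 62]);
}
translate([-5180, 0, 0]) {
  cube([4910, 167, 2200]);
  translate([0, 2233, 0]) cube([4910, 167, 2200]);
  translate([0, 167, 0]) cube([167, 2066, 2200]);
  translate([4743, 167, 0]) cube([167, 2066, 2200]);
}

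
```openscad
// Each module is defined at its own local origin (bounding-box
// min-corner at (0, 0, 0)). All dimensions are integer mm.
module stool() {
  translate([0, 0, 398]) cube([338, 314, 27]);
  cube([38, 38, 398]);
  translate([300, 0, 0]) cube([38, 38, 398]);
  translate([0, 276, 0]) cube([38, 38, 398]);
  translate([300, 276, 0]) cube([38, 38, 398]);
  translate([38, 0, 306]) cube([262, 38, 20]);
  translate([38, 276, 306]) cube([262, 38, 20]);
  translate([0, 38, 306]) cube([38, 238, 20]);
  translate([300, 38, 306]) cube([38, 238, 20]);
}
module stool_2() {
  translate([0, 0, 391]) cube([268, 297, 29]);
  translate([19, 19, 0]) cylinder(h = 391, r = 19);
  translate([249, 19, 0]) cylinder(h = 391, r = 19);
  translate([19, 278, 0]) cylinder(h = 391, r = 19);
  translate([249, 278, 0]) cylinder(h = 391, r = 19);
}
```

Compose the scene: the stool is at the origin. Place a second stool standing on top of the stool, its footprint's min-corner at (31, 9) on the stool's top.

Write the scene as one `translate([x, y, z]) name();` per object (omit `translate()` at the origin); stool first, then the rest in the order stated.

stool();
translate([31, 9, 425]) stool_2();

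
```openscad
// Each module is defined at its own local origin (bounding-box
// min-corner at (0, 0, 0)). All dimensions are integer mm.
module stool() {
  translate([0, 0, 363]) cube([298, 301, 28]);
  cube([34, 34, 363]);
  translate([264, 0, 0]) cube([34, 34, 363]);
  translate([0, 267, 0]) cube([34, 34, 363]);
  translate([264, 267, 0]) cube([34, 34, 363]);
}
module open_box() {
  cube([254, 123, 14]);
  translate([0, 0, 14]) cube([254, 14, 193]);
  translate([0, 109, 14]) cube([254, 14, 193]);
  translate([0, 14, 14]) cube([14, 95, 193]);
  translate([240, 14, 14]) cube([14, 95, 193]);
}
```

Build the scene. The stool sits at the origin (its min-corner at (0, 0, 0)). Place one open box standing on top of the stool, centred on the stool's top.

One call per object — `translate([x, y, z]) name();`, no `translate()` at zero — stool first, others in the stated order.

stool();
translate([22, 89, 391]) open_box();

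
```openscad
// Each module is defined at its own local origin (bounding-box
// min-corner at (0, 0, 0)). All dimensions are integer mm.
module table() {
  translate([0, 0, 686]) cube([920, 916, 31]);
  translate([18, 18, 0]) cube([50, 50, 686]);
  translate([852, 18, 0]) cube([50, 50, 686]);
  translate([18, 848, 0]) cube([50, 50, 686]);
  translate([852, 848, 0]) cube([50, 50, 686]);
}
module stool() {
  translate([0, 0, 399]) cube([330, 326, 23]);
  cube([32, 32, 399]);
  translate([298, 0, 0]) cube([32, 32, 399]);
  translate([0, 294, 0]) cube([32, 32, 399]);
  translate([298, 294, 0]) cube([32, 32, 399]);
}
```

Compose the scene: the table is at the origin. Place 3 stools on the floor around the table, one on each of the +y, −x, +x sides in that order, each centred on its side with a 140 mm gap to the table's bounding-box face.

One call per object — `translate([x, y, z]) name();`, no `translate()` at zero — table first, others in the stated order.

table();
translate([295, 1056, 0]) stool();
translate([-470, 295, 0]) stool();
translate([1060, 295, 0]) stool();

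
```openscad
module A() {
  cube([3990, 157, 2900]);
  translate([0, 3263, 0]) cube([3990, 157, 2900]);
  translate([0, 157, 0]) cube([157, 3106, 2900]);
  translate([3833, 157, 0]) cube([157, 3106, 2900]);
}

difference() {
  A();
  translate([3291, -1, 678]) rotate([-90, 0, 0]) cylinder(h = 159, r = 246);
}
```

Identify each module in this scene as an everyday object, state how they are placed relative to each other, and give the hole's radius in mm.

A is a house frame. The house frame has a circular hole through its front wall. The hole's radius is 246 mm.

The subtracted cylinder has r = 246 mm.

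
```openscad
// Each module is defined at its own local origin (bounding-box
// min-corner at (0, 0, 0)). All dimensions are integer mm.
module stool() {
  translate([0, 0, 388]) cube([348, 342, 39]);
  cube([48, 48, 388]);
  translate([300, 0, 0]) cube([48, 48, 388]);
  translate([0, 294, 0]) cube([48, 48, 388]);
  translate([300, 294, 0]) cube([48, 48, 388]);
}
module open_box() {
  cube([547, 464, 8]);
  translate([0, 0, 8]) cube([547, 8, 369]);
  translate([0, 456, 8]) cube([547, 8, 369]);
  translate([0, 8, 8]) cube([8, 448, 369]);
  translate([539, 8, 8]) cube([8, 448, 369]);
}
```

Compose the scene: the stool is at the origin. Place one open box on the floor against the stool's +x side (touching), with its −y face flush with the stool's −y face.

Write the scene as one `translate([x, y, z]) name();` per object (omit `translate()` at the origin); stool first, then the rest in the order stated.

stool();
translate([348, 0, 0]) open_box();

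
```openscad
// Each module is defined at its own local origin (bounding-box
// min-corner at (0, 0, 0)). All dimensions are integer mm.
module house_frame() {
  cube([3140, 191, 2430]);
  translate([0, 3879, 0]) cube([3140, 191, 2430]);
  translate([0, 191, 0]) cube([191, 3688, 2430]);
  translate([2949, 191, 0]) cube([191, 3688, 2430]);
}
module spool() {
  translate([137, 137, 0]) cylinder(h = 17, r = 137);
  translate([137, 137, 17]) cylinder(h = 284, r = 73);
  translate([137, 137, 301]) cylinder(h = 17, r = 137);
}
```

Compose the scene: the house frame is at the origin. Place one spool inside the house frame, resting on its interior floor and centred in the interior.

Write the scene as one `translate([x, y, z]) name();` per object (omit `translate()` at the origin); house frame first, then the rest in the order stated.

house_frame();
translate([1433, 1898, 0]) spool();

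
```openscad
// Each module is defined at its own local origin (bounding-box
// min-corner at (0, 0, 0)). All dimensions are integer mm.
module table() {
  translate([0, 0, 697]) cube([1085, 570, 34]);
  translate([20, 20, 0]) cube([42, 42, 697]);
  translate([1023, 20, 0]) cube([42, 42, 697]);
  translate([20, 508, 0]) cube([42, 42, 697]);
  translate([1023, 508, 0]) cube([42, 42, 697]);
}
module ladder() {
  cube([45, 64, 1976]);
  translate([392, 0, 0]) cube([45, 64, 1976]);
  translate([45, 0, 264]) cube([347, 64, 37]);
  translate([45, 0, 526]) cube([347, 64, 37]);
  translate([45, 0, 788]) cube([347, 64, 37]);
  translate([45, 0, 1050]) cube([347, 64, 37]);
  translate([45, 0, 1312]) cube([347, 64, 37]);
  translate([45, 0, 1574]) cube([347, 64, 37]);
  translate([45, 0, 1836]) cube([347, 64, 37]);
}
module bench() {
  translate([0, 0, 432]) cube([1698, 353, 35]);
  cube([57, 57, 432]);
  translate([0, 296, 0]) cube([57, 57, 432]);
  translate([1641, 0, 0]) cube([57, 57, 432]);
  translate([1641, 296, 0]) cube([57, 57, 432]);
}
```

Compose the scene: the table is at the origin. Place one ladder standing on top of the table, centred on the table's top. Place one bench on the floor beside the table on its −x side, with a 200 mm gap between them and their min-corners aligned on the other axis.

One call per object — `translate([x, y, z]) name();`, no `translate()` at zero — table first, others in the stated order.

table();
translate([324, 253, 731]) ladder();
translate([-1898, 0, 0]) bench();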